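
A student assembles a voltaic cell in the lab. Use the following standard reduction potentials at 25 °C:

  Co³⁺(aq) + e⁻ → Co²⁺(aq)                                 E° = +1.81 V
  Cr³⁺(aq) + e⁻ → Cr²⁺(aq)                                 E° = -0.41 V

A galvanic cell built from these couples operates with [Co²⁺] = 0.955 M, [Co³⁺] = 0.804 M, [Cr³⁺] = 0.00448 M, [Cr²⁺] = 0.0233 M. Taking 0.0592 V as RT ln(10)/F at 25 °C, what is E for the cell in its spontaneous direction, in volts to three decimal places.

+2.258 V

Co³⁺/Co²⁺ is the cathode (higher E°), Cr³⁺/Cr²⁺ the anode: E°cell = +1.81 − (-0.41) = +2.22 V, n = 1.
Overall: Co³⁺(aq) + Cr²⁺(aq) → Co²⁺(aq) + Cr³⁺(aq)
Q = [Co²⁺]·[Cr³⁺] / ([Co³⁺]·[Cr²⁺]); log Q = -0.641.
E = E° − (0.0592/n) log Q = +2.22 − (0.0592/1)(-0.641) = +2.258 V.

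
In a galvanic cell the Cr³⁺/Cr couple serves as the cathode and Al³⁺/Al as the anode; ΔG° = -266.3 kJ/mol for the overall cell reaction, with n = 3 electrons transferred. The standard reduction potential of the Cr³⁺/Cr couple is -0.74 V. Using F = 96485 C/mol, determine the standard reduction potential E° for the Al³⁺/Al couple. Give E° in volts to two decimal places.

-1.66 V

E°cell = −ΔG°/(nF) = −(-266.3×10³)/((3)(96485)) = +0.920 V.
Since Cr³⁺/Cr is the cathode and Al³⁺/Al the anode, E°cell = E°(Cr³⁺/Cr) − E°(Al³⁺/Al).
So E°(Al³⁺/Al) = E°(Cr³⁺/Cr) − E°cell = (-0.74) − (+0.920) = -1.66 V.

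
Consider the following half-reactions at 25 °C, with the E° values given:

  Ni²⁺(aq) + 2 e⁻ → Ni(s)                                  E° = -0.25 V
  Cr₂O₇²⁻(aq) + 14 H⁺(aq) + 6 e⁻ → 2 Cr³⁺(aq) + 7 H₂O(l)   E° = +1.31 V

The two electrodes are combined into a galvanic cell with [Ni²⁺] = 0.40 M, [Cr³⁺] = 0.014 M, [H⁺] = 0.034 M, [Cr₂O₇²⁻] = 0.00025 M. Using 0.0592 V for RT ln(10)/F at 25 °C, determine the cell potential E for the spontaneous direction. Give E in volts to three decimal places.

+1.370 V

Cr₂O₇²⁻/Cr³⁺ is the cathode (higher E°), Ni²⁺/Ni the anode: E°cell = +1.31 − (-0.25) = +1.56 V, n = 6.
Overall: Cr₂O₇²⁻(aq) + 14 H⁺(aq) + 3 Ni(s) → 2 Cr³⁺(aq) + 7 H₂O(l) + 3 Ni²⁺(aq)
Q = [Cr³⁺]^2·[Ni²⁺]^3 / ([Cr₂O₇²⁻]·[H⁺]^14); log Q = 19.260.
E = E° − (0.0592/n) log Q = +1.56 − (0.0592/6)(19.260) = +1.370 V.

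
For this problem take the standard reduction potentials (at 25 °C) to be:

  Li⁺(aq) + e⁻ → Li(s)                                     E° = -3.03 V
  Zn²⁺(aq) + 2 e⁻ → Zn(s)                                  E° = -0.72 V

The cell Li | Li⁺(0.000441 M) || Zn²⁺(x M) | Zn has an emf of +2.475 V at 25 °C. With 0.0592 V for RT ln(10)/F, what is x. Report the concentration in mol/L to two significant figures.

Zn²⁺/Zn is the cathode, Li⁺/Li the anode: E°cell = +2.31 V, n = 2.
Overall reaction: Zn²⁺(aq) + 2 Li(s) → Zn(s) + 2 Li⁺(aq); Q = [Li⁺]^2/[Zn²⁺]^1.
From E = E° − (0.0592/n) log Q: log Q = (E° − E)·n/0.0592 = (+2.31 − (+2.475))·2/0.0592 = -5.5743.
So 1·log[Zn²⁺] = 2·log(0.000441) − log Q = -6.7111 − (-5.5743) = -1.1368; [Zn²⁺] = 10^(-1.1368) ≈ 0.073 M.

0.073 M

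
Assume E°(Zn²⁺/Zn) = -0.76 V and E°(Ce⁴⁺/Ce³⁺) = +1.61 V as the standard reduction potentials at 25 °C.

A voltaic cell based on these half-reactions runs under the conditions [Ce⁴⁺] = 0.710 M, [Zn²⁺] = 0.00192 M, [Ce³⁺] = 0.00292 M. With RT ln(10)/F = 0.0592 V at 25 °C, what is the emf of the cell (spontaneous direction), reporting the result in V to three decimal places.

Ce⁴⁺/Ce³⁺ is the cathode (higher E°), Zn²⁺/Zn the anode: E°cell = +1.61 − (-0.76) = +2.37 V, n = 2.
Overall: 2 Ce⁴⁺(aq) + Zn(s) → 2 Ce³⁺(aq) + Zn²⁺(aq)
Q = [Ce³⁺]^2·[Zn²⁺] / ([Ce⁴⁺]^2); log Q = -7.488.
E = E° − (0.0592/n) log Q = +2.37 − (0.0592/2)(-7.488) = +2.592 V.

+2.592 V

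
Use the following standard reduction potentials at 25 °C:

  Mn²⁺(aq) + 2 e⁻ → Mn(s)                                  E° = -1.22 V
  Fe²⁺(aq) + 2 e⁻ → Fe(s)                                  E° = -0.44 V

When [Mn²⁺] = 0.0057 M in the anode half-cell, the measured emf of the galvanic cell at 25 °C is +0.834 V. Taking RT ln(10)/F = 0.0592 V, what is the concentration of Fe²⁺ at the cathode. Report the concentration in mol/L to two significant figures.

Fe²⁺/Fe is the cathode, Mn²⁺/Mn the anode: E°cell = +0.78 V, n = 2.
Overall reaction: Fe²⁺(aq) + Mn(s) → Fe(s) + Mn²⁺(aq); Q = [Mn²⁺]^1/[Fe²⁺]^1.
From E = E° − (0.0592/n) log Q: log Q = (E° − E)·n/0.0592 = (+0.78 − (+0.834))·2/0.0592 = -1.8243.
So 1·log[Fe²⁺] = 1·log(0.0057) − log Q = -2.2441 − (-1.8243) = -0.4198; [Fe²⁺] = 10^(-0.4198) ≈ 0.38 M.

0.38 M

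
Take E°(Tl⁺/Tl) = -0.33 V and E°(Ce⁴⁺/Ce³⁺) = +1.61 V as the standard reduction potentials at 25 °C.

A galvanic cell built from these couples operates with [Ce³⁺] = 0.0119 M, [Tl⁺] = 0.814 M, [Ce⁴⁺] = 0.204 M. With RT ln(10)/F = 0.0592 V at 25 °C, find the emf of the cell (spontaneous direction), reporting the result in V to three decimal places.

+2.018 V

Ce⁴⁺/Ce³⁺ is the cathode (higher E°), Tl⁺/Tl the anode: E°cell = +1.61 − (-0.33) = +1.94 V, n = 1.
Overall: Ce⁴⁺(aq) + Tl(s) → Ce³⁺(aq) + Tl⁺(aq)
Q = [Ce³⁺]·[Tl⁺] / ([Ce⁴⁺]); log Q = -1.323.
E = E° − (0.0592/n) log Q = +1.94 − (0.0592/1)(-1.323) = +2.018 V.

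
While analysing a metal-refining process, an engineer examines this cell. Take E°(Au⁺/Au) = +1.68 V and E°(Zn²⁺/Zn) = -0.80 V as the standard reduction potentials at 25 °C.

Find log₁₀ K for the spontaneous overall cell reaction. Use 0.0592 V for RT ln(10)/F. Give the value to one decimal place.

Cathode: Au⁺/Au; anode: Zn²⁺/Zn. E°cell = +2.48 V, n = 2.
log K = nE°cell / 0.0592 = (2)(+2.48) / 0.0592 = 83.8.

83.8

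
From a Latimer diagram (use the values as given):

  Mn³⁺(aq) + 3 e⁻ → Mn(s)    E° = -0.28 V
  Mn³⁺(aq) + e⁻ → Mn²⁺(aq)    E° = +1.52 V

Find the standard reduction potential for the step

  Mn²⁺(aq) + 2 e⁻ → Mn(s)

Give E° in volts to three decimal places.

-1.180 V

Sequential free energies add, so n₃E°₃ = n₁E°₁ + n₂E°₂.
With n₃ = 3, and the known step contributing 1×(+1.52) V, the unknown satisfies 2·E° = 3×(-0.28) − 1×(+1.52) = -2.360.
E° = -2.360 / 2 = -1.180 V.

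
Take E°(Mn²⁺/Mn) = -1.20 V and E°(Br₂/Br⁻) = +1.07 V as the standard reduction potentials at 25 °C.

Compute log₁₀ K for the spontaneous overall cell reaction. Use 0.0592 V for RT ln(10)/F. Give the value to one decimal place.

Cathode: Br₂/Br⁻; anode: Mn²⁺/Mn. E°cell = +2.27 V, n = 2.
log K = nE°cell / 0.0592 = (2)(+2.27) / 0.0592 = 76.7.

76.7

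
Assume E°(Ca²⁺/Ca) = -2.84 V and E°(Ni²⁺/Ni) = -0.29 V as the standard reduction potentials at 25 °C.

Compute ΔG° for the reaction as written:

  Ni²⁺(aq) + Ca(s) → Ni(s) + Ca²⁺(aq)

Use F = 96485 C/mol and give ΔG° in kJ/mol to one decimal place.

As written, Ni²⁺/Ni is reduced (cathode) and Ca²⁺/Ca is oxidised (anode), so E°cell = (-0.29) − (-2.84) = +2.55 V.
Balancing electrons gives n = 2.
ΔG° = −nFE° = −(2)(96485)(+2.55) = -492,073 J = -492.1 kJ/mol.

-492.1 kJ/mol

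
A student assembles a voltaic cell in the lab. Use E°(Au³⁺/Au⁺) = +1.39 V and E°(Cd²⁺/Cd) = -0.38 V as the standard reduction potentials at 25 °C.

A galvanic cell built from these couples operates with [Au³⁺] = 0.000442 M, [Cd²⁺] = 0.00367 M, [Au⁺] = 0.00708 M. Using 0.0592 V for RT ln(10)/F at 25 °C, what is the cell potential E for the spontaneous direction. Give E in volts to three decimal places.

Au³⁺/Au⁺ is the cathode (higher E°), Cd²⁺/Cd the anode: E°cell = +1.39 − (-0.38) = +1.77 V, n = 2.
Overall: Au³⁺(aq) + Cd(s) → Au⁺(aq) + Cd²⁺(aq)
Q = [Au⁺]·[Cd²⁺] / ([Au³⁺]); log Q = -1.231.
E = E° − (0.0592/n) log Q = +1.77 − (0.0592/2)(-1.231) = +1.806 V.

+1.806 V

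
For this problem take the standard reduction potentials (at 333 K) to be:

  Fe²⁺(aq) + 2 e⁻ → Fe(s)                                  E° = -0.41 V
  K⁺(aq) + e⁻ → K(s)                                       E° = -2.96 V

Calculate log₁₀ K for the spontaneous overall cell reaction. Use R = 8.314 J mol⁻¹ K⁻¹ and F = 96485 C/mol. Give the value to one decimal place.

77.2

Cathode: Fe²⁺/Fe; anode: K⁺/K. E°cell = (-0.41) − (-2.96) = +2.55 V, with n = 2.
ΔG° = −nFE° = −RT ln K, so ln K = nFE°/(RT) = (2)(96485)(+2.55) / ((8.314)(333)) = 177.736.
log₁₀ K = 177.736 / ln 10 = 77.2.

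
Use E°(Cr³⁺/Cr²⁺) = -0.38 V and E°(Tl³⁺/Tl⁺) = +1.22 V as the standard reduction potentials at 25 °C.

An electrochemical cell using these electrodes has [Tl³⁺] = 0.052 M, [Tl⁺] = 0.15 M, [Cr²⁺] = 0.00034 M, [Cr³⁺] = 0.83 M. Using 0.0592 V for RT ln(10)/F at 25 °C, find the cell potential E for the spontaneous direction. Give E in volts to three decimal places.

Tl³⁺/Tl⁺ is the cathode (higher E°), Cr³⁺/Cr²⁺ the anode: E°cell = +1.22 − (-0.38) = +1.60 V, n = 2.
Overall: Tl³⁺(aq) + 2 Cr²⁺(aq) → Tl⁺(aq) + 2 Cr³⁺(aq)
Q = [Tl⁺]·[Cr³⁺]^2 / ([Tl³⁺]·[Cr²⁺]^2); log Q = 7.235.
E = E° − (0.0592/n) log Q = +1.60 − (0.0592/2)(7.235) = +1.386 V.

+1.386 V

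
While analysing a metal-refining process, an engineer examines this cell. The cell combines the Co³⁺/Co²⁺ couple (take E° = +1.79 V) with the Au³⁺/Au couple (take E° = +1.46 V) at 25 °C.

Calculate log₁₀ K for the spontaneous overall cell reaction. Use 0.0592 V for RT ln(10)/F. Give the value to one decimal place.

Cathode: Co³⁺/Co²⁺; anode: Au³⁺/Au. E°cell = +0.33 V, n = 3.
log K = nE°cell / 0.0592 = (3)(+0.33) / 0.0592 = 16.7.

16.7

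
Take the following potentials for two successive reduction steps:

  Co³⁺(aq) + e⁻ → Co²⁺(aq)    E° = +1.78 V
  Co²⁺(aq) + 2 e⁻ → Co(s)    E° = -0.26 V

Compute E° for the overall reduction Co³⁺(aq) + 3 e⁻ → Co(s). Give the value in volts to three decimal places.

Standard free energies of sequential steps add: ΔG°₃ = ΔG°₁ + ΔG°₂, so n₃E°₃ = n₁E°₁ + n₂E°₂.
E°₃ = (1×+1.78 + 2×-0.26) / 3 = (+1.260) / 3 = +0.420 V.

+0.420 V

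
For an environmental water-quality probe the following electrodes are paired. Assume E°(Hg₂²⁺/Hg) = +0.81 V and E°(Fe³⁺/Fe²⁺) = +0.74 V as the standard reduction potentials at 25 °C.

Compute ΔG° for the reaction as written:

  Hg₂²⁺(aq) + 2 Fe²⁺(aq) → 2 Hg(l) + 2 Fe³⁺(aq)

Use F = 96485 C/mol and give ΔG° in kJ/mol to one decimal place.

-13.5 kJ/mol

As written, Hg₂²⁺/Hg is reduced (cathode) and Fe³⁺/Fe²⁺ is oxidised (anode), so E°cell = (+0.81) − (+0.74) = +0.07 V.
Balancing electrons gives n = 2.
ΔG° = −nFE° = −(2)(96485)(+0.07) = -13,508 J = -13.5 kJ/mol.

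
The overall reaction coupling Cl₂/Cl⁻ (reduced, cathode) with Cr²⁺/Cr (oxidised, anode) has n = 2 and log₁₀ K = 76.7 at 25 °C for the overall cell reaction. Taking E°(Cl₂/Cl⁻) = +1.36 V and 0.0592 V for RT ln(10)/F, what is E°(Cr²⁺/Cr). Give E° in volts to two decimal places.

E°cell = (0.0592/n)·log K = (0.0592/2)(76.7) = +2.270 V.
Since Cl₂/Cl⁻ is the cathode and Cr²⁺/Cr the anode, E°cell = E°(Cl₂/Cl⁻) − E°(Cr²⁺/Cr).
So E°(Cr²⁺/Cr) = E°(Cl₂/Cl⁻) − E°cell = (+1.36) − (+2.270) = -0.91 V.

-0.91 V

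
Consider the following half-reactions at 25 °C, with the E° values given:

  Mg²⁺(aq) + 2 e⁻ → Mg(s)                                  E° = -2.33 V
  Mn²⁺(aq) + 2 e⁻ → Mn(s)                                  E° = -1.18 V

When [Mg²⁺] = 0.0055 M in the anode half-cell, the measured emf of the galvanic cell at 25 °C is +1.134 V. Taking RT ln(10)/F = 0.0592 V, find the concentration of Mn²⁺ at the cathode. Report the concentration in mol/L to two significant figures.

0.0016 M

Mn²⁺/Mn is the cathode, Mg²⁺/Mg the anode: E°cell = +1.15 V, n = 2.
Overall reaction: Mn²⁺(aq) + Mg(s) → Mn(s) + Mg²⁺(aq); Q = [Mg²⁺]^1/[Mn²⁺]^1.
From E = E° − (0.0592/n) log Q: log Q = (E° − E)·n/0.0592 = (+1.15 − (+1.134))·2/0.0592 = 0.5405.
So 1·log[Mn²⁺] = 1·log(0.0055) − log Q = -2.2596 − (0.5405) = -2.8001; [Mn²⁺] = 10^(-2.8001) ≈ 0.0016 M.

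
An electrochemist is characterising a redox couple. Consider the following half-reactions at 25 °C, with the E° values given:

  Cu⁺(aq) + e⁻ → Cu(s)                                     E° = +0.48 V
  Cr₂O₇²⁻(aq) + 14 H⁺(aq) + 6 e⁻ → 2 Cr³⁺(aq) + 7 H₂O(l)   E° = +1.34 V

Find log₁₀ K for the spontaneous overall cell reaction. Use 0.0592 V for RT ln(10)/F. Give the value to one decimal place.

87.2

Cathode: Cr₂O₇²⁻/Cr³⁺; anode: Cu⁺/Cu. E°cell = +0.86 V, n = 6.
log K = nE°cell / 0.0592 = (6)(+0.86) / 0.0592 = 87.2.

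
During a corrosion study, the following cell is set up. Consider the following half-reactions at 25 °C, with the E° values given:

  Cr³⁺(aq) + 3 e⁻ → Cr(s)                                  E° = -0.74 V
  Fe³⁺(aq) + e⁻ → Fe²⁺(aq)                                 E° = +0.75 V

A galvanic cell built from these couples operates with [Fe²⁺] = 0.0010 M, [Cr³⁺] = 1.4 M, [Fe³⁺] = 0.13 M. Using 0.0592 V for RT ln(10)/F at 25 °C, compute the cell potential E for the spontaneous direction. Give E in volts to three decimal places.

Fe³⁺/Fe²⁺ is the cathode (higher E°), Cr³⁺/Cr the anode: E°cell = +0.75 − (-0.74) = +1.49 V, n = 3.
Overall: 3 Fe³⁺(aq) + Cr(s) → 3 Fe²⁺(aq) + Cr³⁺(aq)
Q = [Fe²⁺]^3·[Cr³⁺] / ([Fe³⁺]^3); log Q = -6.196.
E = E° − (0.0592/n) log Q = +1.49 − (0.0592/3)(-6.196) = +1.612 V.

+1.612 V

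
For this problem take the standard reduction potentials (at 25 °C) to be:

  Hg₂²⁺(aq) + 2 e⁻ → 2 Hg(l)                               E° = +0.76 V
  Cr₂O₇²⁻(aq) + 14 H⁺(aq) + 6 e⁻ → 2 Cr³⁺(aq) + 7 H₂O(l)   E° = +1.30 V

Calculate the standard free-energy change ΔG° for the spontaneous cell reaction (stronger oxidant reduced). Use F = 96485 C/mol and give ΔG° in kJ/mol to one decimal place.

Cr₂O₇²⁻/Cr³⁺ (E° = +1.30 V) is the cathode; Hg₂²⁺/Hg (E° = +0.76 V) is the anode, so E°cell = +0.54 V.
Balancing electrons gives n = 6 (lcm of 6 and 2).
ΔG° = −nFE° = −(6)(96485)(+0.54) = -312,611 J = -312.6 kJ/mol.

-312.6 kJ/mol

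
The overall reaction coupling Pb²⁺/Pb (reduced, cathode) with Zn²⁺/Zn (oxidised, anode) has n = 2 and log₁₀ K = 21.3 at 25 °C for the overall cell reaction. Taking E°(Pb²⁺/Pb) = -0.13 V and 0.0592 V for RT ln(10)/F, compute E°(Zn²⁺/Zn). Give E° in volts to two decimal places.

-0.76 V

E°cell = (0.0592/n)·log K = (0.0592/2)(21.3) = +0.630 V.
Since Pb²⁺/Pb is the cathode and Zn²⁺/Zn the anode, E°cell = E°(Pb²⁺/Pb) − E°(Zn²⁺/Zn).
So E°(Zn²⁺/Zn) = E°(Pb²⁺/Pb) − E°cell = (-0.13) − (+0.630) = -0.76 V.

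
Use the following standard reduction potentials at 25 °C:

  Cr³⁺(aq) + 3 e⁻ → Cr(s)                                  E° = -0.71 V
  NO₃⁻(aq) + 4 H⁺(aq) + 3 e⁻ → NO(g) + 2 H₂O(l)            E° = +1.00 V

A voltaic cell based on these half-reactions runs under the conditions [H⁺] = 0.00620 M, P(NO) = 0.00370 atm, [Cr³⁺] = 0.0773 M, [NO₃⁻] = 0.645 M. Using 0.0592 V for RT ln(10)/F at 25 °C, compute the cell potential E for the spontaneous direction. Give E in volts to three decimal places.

+1.602 V

NO₃⁻/NO is the cathode (higher E°), Cr³⁺/Cr the anode: E°cell = +1.00 − (-0.71) = +1.71 V, n = 3.
Overall: NO₃⁻(aq) + 4 H⁺(aq) + Cr(s) → NO(g) + 2 H₂O(l) + Cr³⁺(aq)
Q = P(NO)·[Cr³⁺] / ([NO₃⁻]·[H⁺]^4); log Q = 5.477.
E = E° − (0.0592/n) log Q = +1.71 − (0.0592/3)(5.477) = +1.602 V.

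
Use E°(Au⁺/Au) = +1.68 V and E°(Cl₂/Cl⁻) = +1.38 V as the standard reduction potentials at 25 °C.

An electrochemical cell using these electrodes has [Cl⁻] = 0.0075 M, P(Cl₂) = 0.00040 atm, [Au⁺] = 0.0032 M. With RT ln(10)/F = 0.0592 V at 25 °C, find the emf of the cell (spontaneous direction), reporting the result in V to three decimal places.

+0.127 V

Au⁺/Au is the cathode (higher E°), Cl₂/Cl⁻ the anode: E°cell = +1.68 − (+1.38) = +0.30 V, n = 2.
Overall: 2 Au⁺(aq) + 2 Cl⁻(aq) → 2 Au(s) + Cl₂(g)
Q = P(Cl₂) / ([Au⁺]^2·[Cl⁻]^2); log Q = 5.842.
E = E° − (0.0592/n) log Q = +0.30 − (0.0592/2)(5.842) = +0.127 V.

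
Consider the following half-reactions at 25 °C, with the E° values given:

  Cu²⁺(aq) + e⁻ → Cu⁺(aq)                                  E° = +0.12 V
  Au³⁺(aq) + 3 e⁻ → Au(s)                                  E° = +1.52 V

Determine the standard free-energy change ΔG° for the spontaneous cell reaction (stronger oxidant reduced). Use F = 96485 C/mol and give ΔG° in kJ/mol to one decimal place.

-405.2 kJ/mol

Au³⁺/Au (E° = +1.52 V) is the cathode; Cu²⁺/Cu⁺ (E° = +0.12 V) is the anode, so E°cell = +1.40 V.
Balancing electrons gives n = 3 (lcm of 3 and 1).
ΔG° = −nFE° = −(3)(96485)(+1.40) = -405,237 J = -405.2 kJ/mol.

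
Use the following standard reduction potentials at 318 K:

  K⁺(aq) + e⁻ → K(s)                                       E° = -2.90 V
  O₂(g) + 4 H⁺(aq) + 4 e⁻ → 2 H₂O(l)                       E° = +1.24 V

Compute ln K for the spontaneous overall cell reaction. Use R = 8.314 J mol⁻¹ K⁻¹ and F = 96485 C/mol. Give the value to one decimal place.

Cathode: O₂/H₂O; anode: K⁺/K. E°cell = (+1.24) − (-2.90) = +4.14 V, with n = 4.
ΔG° = −nFE° = −RT ln K, so ln K = nFE°/(RT) = (4)(96485)(+4.14) / ((8.314)(318)) = 604.342.

604.3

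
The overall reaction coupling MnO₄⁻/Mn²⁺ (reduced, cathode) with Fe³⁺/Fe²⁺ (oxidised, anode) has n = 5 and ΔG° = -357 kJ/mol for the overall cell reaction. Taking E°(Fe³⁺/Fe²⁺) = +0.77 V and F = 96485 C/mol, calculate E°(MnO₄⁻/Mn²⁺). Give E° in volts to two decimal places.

E°cell = −ΔG°/(nF) = −(-357×10³)/((5)(96485)) = +0.740 V.
Since MnO₄⁻/Mn²⁺ is the cathode and Fe³⁺/Fe²⁺ the anode, E°cell = E°(MnO₄⁻/Mn²⁺) − E°(Fe³⁺/Fe²⁺).
So E°(MnO₄⁻/Mn²⁺) = E°cell + E°(Fe³⁺/Fe²⁺) = +0.740 + (+0.77) = +1.51 V.

+1.51 V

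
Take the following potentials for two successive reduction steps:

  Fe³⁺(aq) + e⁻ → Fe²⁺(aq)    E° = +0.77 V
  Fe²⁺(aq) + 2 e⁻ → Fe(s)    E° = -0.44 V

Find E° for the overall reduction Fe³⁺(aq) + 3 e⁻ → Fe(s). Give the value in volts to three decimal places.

-0.037 V

Standard free energies of sequential steps add: ΔG°₃ = ΔG°₁ + ΔG°₂, so n₃E°₃ = n₁E°₁ + n₂E°₂.
E°₃ = (1×+0.77 + 2×-0.44) / 3 = (-0.110) / 3 = -0.037 V.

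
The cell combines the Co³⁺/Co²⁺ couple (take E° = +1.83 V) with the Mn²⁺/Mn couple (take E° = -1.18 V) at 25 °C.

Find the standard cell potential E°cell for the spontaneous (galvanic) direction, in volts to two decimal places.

The Co³⁺/Co²⁺ couple has the higher reduction potential, so it is the cathode; Mn²⁺/Mn is oxidised at the anode.
E°cell = E°(cathode) − E°(anode) = (+1.83) − (-1.18) = +3.01 V.

+3.01 V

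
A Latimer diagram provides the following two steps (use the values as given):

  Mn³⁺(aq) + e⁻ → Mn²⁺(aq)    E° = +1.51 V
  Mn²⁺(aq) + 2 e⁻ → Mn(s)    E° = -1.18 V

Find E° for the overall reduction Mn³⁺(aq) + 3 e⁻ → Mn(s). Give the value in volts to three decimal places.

Since ΔG° = −nFE° is additive over sequential reductions, n₃E°₃ = n₁E°₁ + n₂E°₂.
E°₃ = (1×+1.51 + 2×-1.18) / 3 = (-0.850) / 3 = -0.283 V.

-0.283 V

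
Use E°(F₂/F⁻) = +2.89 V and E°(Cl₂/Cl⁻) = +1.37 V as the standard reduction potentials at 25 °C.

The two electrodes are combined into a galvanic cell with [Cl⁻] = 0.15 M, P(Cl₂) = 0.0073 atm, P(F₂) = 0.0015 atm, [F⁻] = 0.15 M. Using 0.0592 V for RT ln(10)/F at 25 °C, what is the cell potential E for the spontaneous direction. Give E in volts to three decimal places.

F₂/F⁻ is the cathode (higher E°), Cl₂/Cl⁻ the anode: E°cell = +2.89 − (+1.37) = +1.52 V, n = 2.
Overall: F₂(g) + 2 Cl⁻(aq) → 2 F⁻(aq) + Cl₂(g)
Q = [F⁻]^2·P(Cl₂) / (P(F₂)·[Cl⁻]^2); log Q = 0.687.
E = E° − (0.0592/n) log Q = +1.52 − (0.0592/2)(0.687) = +1.500 V.

+1.500 V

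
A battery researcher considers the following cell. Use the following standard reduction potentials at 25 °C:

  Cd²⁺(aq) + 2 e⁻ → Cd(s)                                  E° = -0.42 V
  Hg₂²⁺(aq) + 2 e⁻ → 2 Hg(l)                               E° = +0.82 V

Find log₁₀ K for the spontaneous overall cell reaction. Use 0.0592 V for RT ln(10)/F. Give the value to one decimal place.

41.9

Cathode: Hg₂²⁺/Hg; anode: Cd²⁺/Cd. E°cell = +1.24 V, n = 2.
log K = nE°cell / 0.0592 = (2)(+1.24) / 0.0592 = 41.9.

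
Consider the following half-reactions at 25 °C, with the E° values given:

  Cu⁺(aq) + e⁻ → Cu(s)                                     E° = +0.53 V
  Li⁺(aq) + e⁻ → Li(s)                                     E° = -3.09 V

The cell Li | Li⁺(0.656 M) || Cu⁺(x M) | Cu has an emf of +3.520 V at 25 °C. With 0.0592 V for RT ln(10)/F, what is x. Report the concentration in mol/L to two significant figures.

Cu⁺/Cu is the cathode, Li⁺/Li the anode: E°cell = +3.62 V, n = 1.
Overall reaction: Cu⁺(aq) + Li(s) → Cu(s) + Li⁺(aq); Q = [Li⁺]^1/[Cu⁺]^1.
From E = E° − (0.0592/n) log Q: log Q = (E° − E)·n/0.0592 = (+3.62 − (+3.520))·1/0.0592 = 1.6892.
So 1·log[Cu⁺] = 1·log(0.656) − log Q = -0.1831 − (1.6892) = -1.8723; [Cu⁺] = 10^(-1.8723) ≈ 0.013 M.

0.013 M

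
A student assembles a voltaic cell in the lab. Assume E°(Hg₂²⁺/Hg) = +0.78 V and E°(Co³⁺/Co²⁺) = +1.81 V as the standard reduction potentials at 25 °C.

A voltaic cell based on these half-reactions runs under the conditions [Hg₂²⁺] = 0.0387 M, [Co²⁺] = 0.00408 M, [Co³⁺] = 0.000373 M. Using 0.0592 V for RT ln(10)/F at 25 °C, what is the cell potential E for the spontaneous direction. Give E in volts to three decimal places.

Co³⁺/Co²⁺ is the cathode (higher E°), Hg₂²⁺/Hg the anode: E°cell = +1.81 − (+0.78) = +1.03 V, n = 2.
Overall: 2 Co³⁺(aq) + 2 Hg(l) → 2 Co²⁺(aq) + Hg₂²⁺(aq)
Q = [Co²⁺]^2·[Hg₂²⁺] / ([Co³⁺]^2); log Q = 0.666.
E = E° − (0.0592/n) log Q = +1.03 − (0.0592/2)(0.666) = +1.010 V.

+1.010 V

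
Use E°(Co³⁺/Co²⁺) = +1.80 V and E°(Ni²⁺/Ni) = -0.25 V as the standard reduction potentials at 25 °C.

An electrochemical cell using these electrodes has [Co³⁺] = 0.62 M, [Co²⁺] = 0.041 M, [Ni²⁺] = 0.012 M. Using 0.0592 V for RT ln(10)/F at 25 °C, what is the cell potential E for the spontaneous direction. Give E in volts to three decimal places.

+2.177 V

Co³⁺/Co²⁺ is the cathode (higher E°), Ni²⁺/Ni the anode: E°cell = +1.80 − (-0.25) = +2.05 V, n = 2.
Overall: 2 Co³⁺(aq) + Ni(s) → 2 Co²⁺(aq) + Ni²⁺(aq)
Q = [Co²⁺]^2·[Ni²⁺] / ([Co³⁺]^2); log Q = -4.280.
E = E° − (0.0592/n) log Q = +2.05 − (0.0592/2)(-4.280) = +2.177 V.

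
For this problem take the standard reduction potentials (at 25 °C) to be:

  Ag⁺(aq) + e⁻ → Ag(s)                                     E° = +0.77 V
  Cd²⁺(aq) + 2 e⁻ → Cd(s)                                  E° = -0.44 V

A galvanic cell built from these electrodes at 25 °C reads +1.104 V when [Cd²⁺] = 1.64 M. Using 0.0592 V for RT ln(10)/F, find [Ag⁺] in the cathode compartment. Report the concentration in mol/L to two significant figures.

0.021 M

Ag⁺/Ag is the cathode, Cd²⁺/Cd the anode: E°cell = +1.21 V, n = 2.
Overall reaction: 2 Ag⁺(aq) + Cd(s) → 2 Ag(s) + Cd²⁺(aq); Q = [Cd²⁺]^1/[Ag⁺]^2.
From E = E° − (0.0592/n) log Q: log Q = (E° − E)·n/0.0592 = (+1.21 − (+1.104))·2/0.0592 = 3.5811.
So 2·log[Ag⁺] = 1·log(1.64) − log Q = 0.2148 − (3.5811) = -3.3663; log[Ag⁺] = -3.3663 / 2 = -1.6831; [Ag⁺] = 10^(-1.6831) ≈ 0.021 M.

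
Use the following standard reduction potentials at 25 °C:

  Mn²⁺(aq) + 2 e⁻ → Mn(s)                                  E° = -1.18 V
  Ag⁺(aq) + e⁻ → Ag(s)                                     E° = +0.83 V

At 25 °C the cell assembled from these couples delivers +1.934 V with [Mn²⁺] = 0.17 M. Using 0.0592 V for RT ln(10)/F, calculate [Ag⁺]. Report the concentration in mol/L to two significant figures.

Ag⁺/Ag is the cathode, Mn²⁺/Mn the anode: E°cell = +2.01 V, n = 2.
Overall reaction: 2 Ag⁺(aq) + Mn(s) → 2 Ag(s) + Mn²⁺(aq); Q = [Mn²⁺]^1/[Ag⁺]^2.
From E = E° − (0.0592/n) log Q: log Q = (E° − E)·n/0.0592 = (+2.01 − (+1.934))·2/0.0592 = 2.5676.
So 2·log[Ag⁺] = 1·log(0.17) − log Q = -0.7696 − (2.5676) = -3.3372; log[Ag⁺] = -3.3372 / 2 = -1.6686; [Ag⁺] = 10^(-1.6686) ≈ 0.021 M.

0.021 M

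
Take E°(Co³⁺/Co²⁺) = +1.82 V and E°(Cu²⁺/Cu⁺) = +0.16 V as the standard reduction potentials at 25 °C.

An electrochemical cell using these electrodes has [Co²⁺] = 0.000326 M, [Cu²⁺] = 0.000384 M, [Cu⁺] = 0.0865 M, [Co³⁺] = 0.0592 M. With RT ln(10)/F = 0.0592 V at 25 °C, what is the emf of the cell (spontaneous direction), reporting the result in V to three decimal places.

+1.933 V

Co³⁺/Co²⁺ is the cathode (higher E°), Cu²⁺/Cu⁺ the anode: E°cell = +1.82 − (+0.16) = +1.66 V, n = 1.
Overall: Co³⁺(aq) + Cu⁺(aq) → Co²⁺(aq) + Cu²⁺(aq)
Q = [Co²⁺]·[Cu²⁺] / ([Co³⁺]·[Cu⁺]); log Q = -4.612.
E = E° − (0.0592/n) log Q = +1.66 − (0.0592/1)(-4.612) = +1.933 V.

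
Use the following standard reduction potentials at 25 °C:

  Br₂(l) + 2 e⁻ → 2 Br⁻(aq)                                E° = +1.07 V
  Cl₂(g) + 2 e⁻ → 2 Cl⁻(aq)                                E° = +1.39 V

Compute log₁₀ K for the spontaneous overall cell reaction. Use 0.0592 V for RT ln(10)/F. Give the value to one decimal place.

Cathode: Cl₂/Cl⁻; anode: Br₂/Br⁻. E°cell = +0.32 V, n = 2.
log K = nE°cell / 0.0592 = (2)(+0.32) / 0.0592 = 10.8.

10.8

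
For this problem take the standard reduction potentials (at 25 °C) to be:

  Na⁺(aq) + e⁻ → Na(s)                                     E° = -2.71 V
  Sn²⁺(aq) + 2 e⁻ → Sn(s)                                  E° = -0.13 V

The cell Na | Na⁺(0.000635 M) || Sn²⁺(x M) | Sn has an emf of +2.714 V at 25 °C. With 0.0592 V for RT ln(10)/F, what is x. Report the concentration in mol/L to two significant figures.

Sn²⁺/Sn is the cathode, Na⁺/Na the anode: E°cell = +2.58 V, n = 2.
Overall reaction: Sn²⁺(aq) + 2 Na(s) → Sn(s) + 2 Na⁺(aq); Q = [Na⁺]^2/[Sn²⁺]^1.
From E = E° − (0.0592/n) log Q: log Q = (E° − E)·n/0.0592 = (+2.58 − (+2.714))·2/0.0592 = -4.5270.
So 1·log[Sn²⁺] = 2·log(0.000635) − log Q = -6.3945 − (-4.5270) = -1.8675; [Sn²⁺] = 10^(-1.8675) ≈ 0.014 M.

0.014 M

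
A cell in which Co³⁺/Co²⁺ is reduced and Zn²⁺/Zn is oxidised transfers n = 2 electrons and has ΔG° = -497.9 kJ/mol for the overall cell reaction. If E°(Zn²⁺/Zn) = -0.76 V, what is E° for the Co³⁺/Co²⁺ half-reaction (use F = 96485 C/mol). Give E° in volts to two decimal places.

+1.82 V

E°cell = −ΔG°/(nF) = −(-497.9×10³)/((2)(96485)) = +2.580 V.
Since Co³⁺/Co²⁺ is the cathode and Zn²⁺/Zn the anode, E°cell = E°(Co³⁺/Co²⁺) − E°(Zn²⁺/Zn).
So E°(Co³⁺/Co²⁺) = E°cell + E°(Zn²⁺/Zn) = +2.580 + (-0.76) = +1.82 V.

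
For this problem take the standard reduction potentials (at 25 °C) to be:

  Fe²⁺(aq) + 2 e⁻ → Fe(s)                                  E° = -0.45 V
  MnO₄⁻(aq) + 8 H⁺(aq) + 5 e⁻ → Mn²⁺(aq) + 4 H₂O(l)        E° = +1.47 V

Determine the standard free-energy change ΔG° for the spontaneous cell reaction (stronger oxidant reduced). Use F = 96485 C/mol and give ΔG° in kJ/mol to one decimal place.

-1852.5 kJ/mol

MnO₄⁻/Mn²⁺ (E° = +1.47 V) is the cathode; Fe²⁺/Fe (E° = -0.45 V) is the anode, so E°cell = +1.92 V.
Balancing electrons gives n = 10 (lcm of 5 and 2).
ΔG° = −nFE° = −(10)(96485)(+1.92) = -1,852,512 J = -1852.5 kJ/mol.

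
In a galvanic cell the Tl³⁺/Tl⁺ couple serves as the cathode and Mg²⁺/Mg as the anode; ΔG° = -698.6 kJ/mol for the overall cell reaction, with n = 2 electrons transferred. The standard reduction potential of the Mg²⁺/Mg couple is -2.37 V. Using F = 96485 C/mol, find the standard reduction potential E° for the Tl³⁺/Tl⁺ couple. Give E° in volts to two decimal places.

+1.25 V

E°cell = −ΔG°/(nF) = −(-698.6×10³)/((2)(96485)) = +3.620 V.
Since Tl³⁺/Tl⁺ is the cathode and Mg²⁺/Mg the anode, E°cell = E°(Tl³⁺/Tl⁺) − E°(Mg²⁺/Mg).
So E°(Tl³⁺/Tl⁺) = E°cell + E°(Mg²⁺/Mg) = +3.620 + (-2.37) = +1.25 V.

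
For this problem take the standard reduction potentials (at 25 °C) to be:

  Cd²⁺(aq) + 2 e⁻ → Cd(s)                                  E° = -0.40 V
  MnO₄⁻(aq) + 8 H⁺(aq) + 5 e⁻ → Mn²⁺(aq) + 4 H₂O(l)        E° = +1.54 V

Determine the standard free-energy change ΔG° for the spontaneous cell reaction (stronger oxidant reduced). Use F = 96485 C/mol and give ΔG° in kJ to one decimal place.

-1871.8 kJ

MnO₄⁻/Mn²⁺ (E° = +1.54 V) is the cathode; Cd²⁺/Cd (E° = -0.40 V) is the anode, so E°cell = +1.94 V.
Balancing electrons gives n = 10 (lcm of 5 and 2).
ΔG° = −nFE° = −(10)(96485)(+1.94) = -1,871,809 J = -1871.8 kJ.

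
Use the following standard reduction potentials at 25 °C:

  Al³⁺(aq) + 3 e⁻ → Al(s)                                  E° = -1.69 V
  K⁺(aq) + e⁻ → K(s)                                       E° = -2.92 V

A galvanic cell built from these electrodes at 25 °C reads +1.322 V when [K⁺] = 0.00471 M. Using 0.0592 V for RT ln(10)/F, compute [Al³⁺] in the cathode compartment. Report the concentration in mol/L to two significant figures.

Al³⁺/Al is the cathode, K⁺/K the anode: E°cell = +1.23 V, n = 3.
Overall reaction: Al³⁺(aq) + 3 K(s) → Al(s) + 3 K⁺(aq); Q = [K⁺]^3/[Al³⁺]^1.
From E = E° − (0.0592/n) log Q: log Q = (E° − E)·n/0.0592 = (+1.23 − (+1.322))·3/0.0592 = -4.6622.
So 1·log[Al³⁺] = 3·log(0.00471) − log Q = -6.9809 − (-4.6622) = -2.3187; [Al³⁺] = 10^(-2.3187) ≈ 0.0048 M.

0.0048 M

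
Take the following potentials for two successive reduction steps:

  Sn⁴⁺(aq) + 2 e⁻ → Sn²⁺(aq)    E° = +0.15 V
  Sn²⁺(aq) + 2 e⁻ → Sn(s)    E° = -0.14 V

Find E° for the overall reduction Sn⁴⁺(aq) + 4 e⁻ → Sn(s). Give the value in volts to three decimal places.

+0.005 V

Adding the free-energy changes (−nFE°) of the two steps gives −n₃FE°₃ = −n₁FE°₁ − n₂FE°₂.
E°₃ = (2×+0.15 + 2×-0.14) / 4 = (+0.020) / 4 = +0.005 V.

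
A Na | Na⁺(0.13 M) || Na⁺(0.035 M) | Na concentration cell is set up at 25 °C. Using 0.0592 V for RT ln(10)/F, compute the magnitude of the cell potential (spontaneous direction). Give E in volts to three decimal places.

+0.034 V

For a concentration cell E°cell = 0. The 0.13 M side is the cathode (reduction is favoured where [Na⁺] is higher).
With n = 1, E = −(0.0592/1) log([Na⁺]ₐₙ/[Na⁺]꜀ₐₜ) = −(0.0592/1) log(0.035/0.13) = −(0.0592/1)(-0.570) = +0.034 V.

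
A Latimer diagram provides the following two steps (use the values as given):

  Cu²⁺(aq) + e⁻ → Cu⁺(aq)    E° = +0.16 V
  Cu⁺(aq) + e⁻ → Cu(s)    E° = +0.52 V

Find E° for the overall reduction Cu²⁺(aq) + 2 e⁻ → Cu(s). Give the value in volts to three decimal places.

+0.340 V

Adding the free-energy changes (−nFE°) of the two steps gives −n₃FE°₃ = −n₁FE°₁ − n₂FE°₂.
E°₃ = (1×+0.16 + 1×+0.52) / 2 = (+0.680) / 2 = +0.340 V.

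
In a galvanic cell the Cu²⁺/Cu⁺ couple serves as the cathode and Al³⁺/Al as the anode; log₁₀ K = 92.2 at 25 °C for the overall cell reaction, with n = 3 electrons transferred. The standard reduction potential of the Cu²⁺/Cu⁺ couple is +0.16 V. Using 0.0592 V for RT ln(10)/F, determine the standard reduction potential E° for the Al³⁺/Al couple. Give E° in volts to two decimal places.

E°cell = (0.0592/n)·log K = (0.0592/3)(92.2) = +1.819 V.
Since Cu²⁺/Cu⁺ is the cathode and Al³⁺/Al the anode, E°cell = E°(Cu²⁺/Cu⁺) − E°(Al³⁺/Al).
So E°(Al³⁺/Al) = E°(Cu²⁺/Cu⁺) − E°cell = (+0.16) − (+1.819) = -1.66 V.

-1.66 V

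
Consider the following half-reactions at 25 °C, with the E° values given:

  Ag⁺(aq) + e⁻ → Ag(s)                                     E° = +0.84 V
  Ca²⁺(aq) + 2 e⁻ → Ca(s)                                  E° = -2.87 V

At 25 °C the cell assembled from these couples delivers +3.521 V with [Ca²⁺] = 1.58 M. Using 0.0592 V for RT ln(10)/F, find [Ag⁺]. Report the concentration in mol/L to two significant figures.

Ag⁺/Ag is the cathode, Ca²⁺/Ca the anode: E°cell = +3.71 V, n = 2.
Overall reaction: 2 Ag⁺(aq) + Ca(s) → 2 Ag(s) + Ca²⁺(aq); Q = [Ca²⁺]^1/[Ag⁺]^2.
From E = E° − (0.0592/n) log Q: log Q = (E° − E)·n/0.0592 = (+3.71 − (+3.521))·2/0.0592 = 6.3851.
So 2·log[Ag⁺] = 1·log(1.58) − log Q = 0.1987 − (6.3851) = -6.1864; log[Ag⁺] = -6.1864 / 2 = -3.0932; [Ag⁺] = 10^(-3.0932) ≈ 0.00081 M.

0.00081 M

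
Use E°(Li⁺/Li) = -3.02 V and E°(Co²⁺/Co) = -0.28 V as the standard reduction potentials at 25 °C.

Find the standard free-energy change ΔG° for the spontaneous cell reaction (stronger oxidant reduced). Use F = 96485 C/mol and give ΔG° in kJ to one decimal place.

-528.7 kJ

Co²⁺/Co (E° = -0.28 V) is the cathode; Li⁺/Li (E° = -3.02 V) is the anode, so E°cell = +2.74 V.
Balancing electrons gives n = 2 (lcm of 2 and 1).
ΔG° = −nFE° = −(2)(96485)(+2.74) = -528,738 J = -528.7 kJ.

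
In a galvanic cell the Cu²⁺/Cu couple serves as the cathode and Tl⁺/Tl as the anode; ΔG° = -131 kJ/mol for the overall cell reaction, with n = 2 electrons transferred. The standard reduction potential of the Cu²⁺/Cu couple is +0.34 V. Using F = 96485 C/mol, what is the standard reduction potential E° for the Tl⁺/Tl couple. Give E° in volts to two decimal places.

-0.34 V

E°cell = −ΔG°/(nF) = −(-131×10³)/((2)(96485)) = +0.679 V.
Since Cu²⁺/Cu is the cathode and Tl⁺/Tl the anode, E°cell = E°(Cu²⁺/Cu) − E°(Tl⁺/Tl).
So E°(Tl⁺/Tl) = E°(Cu²⁺/Cu) − E°cell = (+0.34) − (+0.679) = -0.34 V.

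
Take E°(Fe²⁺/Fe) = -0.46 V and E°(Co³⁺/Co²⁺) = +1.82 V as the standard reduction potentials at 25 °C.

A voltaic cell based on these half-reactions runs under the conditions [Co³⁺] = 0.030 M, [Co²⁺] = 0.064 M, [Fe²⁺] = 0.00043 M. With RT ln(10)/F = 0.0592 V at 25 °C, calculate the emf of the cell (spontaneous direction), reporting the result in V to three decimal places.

Co³⁺/Co²⁺ is the cathode (higher E°), Fe²⁺/Fe the anode: E°cell = +1.82 − (-0.46) = +2.28 V, n = 2.
Overall: 2 Co³⁺(aq) + Fe(s) → 2 Co²⁺(aq) + Fe²⁺(aq)
Q = [Co²⁺]^2·[Fe²⁺] / ([Co³⁺]^2); log Q = -2.708.
E = E° − (0.0592/n) log Q = +2.28 − (0.0592/2)(-2.708) = +2.360 V.

+2.360 V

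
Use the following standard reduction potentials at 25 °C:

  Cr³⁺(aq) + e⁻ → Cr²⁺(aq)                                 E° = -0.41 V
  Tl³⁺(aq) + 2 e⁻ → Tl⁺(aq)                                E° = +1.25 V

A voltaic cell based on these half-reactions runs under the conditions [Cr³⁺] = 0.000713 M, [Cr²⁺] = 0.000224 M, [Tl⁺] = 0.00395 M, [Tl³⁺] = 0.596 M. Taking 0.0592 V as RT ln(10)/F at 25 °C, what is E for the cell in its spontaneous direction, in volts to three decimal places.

Tl³⁺/Tl⁺ is the cathode (higher E°), Cr³⁺/Cr²⁺ the anode: E°cell = +1.25 − (-0.41) = +1.66 V, n = 2.
Overall: Tl³⁺(aq) + 2 Cr²⁺(aq) → Tl⁺(aq) + 2 Cr³⁺(aq)
Q = [Tl⁺]·[Cr³⁺]^2 / ([Tl³⁺]·[Cr²⁺]^2); log Q = -1.173.
E = E° − (0.0592/n) log Q = +1.66 − (0.0592/2)(-1.173) = +1.695 V.

+1.695 V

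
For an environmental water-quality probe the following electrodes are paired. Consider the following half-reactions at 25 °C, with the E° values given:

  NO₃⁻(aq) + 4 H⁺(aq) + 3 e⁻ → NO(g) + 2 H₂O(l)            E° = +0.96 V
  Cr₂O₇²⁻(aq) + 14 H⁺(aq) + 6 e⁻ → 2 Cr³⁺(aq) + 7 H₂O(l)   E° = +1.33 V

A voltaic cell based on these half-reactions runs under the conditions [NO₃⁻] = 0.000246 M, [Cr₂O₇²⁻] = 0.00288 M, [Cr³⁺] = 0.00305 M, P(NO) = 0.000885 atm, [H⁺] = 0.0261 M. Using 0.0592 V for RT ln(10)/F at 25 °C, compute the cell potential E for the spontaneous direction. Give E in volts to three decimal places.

Cr₂O₇²⁻/Cr³⁺ is the cathode (higher E°), NO₃⁻/NO the anode: E°cell = +1.33 − (+0.96) = +0.37 V, n = 6.
Overall: Cr₂O₇²⁻(aq) + 6 H⁺(aq) + 2 NO(g) → 2 Cr³⁺(aq) + 3 H₂O(l) + 2 NO₃⁻(aq)
Q = [Cr³⁺]^2·[NO₃⁻]^2 / ([Cr₂O₇²⁻]·[H⁺]^6·P(NO)^2); log Q = 5.897.
E = E° − (0.0592/n) log Q = +0.37 − (0.0592/6)(5.897) = +0.312 V.

+0.312 V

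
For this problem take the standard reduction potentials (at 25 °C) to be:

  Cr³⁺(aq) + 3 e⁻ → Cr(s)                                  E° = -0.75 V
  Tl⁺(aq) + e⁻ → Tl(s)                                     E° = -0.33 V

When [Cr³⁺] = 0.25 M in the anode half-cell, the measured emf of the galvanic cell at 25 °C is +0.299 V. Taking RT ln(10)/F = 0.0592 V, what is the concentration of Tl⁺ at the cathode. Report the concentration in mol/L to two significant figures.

Tl⁺/Tl is the cathode, Cr³⁺/Cr the anode: E°cell = +0.42 V, n = 3.
Overall reaction: 3 Tl⁺(aq) + Cr(s) → 3 Tl(s) + Cr³⁺(aq); Q = [Cr³⁺]^1/[Tl⁺]^3.
From E = E° − (0.0592/n) log Q: log Q = (E° − E)·n/0.0592 = (+0.42 − (+0.299))·3/0.0592 = 6.1318.
So 3·log[Tl⁺] = 1·log(0.25) − log Q = -0.6021 − (6.1318) = -6.7339; log[Tl⁺] = -6.7339 / 3 = -2.2446; [Tl⁺] = 10^(-2.2446) ≈ 0.0057 M.

0.0057 M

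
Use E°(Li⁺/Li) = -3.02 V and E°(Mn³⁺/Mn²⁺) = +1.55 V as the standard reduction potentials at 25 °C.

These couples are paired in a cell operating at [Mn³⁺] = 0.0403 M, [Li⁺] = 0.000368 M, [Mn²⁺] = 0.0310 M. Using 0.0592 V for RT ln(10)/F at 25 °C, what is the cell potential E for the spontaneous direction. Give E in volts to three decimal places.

Mn³⁺/Mn²⁺ is the cathode (higher E°), Li⁺/Li the anode: E°cell = +1.55 − (-3.02) = +4.57 V, n = 1.
Overall: Mn³⁺(aq) + Li(s) → Mn²⁺(aq) + Li⁺(aq)
Q = [Mn²⁺]·[Li⁺] / ([Mn³⁺]); log Q = -3.548.
E = E° − (0.0592/n) log Q = +4.57 − (0.0592/1)(-3.548) = +4.780 V.

+4.780 V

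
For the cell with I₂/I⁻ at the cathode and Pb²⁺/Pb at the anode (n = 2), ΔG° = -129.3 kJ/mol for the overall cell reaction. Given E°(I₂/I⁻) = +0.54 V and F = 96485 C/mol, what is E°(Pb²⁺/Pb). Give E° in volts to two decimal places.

-0.13 V

E°cell = −ΔG°/(nF) = −(-129.3×10³)/((2)(96485)) = +0.670 V.
Since I₂/I⁻ is the cathode and Pb²⁺/Pb the anode, E°cell = E°(I₂/I⁻) − E°(Pb²⁺/Pb).
So E°(Pb²⁺/Pb) = E°(I₂/I⁻) − E°cell = (+0.54) − (+0.670) = -0.13 V.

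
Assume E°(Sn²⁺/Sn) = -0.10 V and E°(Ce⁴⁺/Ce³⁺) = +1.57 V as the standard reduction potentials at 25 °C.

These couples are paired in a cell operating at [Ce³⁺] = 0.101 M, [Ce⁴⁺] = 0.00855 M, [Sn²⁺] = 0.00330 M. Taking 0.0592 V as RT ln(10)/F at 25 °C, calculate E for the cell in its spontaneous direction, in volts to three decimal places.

Ce⁴⁺/Ce³⁺ is the cathode (higher E°), Sn²⁺/Sn the anode: E°cell = +1.57 − (-0.10) = +1.67 V, n = 2.
Overall: 2 Ce⁴⁺(aq) + Sn(s) → 2 Ce³⁺(aq) + Sn²⁺(aq)
Q = [Ce³⁺]^2·[Sn²⁺] / ([Ce⁴⁺]^2); log Q = -0.337.
E = E° − (0.0592/n) log Q = +1.67 − (0.0592/2)(-0.337) = +1.680 V.

+1.680 V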